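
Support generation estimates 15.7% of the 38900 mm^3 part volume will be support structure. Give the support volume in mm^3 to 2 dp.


V_support = 38900 * 0.157 = 6107.3 mm^3


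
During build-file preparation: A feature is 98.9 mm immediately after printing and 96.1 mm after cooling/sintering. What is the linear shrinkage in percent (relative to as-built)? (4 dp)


Shrinkage = ((98.9-96.1)/98.9)*100 = 2.8311 %


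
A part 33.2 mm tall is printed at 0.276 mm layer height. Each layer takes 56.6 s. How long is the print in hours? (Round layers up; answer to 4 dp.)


Layers = ceil(33.2/0.276) = 121
t = 121 * 56.6 / 3600 = 1.9024 hrs


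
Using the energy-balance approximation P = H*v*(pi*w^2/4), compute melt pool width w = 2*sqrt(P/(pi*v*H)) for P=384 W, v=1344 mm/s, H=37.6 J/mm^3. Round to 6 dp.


w = 2*sqrt(384/(pi*1344*37.6)) = 0.098362 mm


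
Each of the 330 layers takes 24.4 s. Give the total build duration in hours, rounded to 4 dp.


t = 330 * 24.4 / 3600 = 2.2367 hrs


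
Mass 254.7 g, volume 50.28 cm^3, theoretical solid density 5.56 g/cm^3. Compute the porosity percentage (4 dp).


rho_part = 254.7 / 50.28 = 5.06563246 g/cm^3
Porosity = (1 - 5.06563246/5.56)*100 = 8.8915 %


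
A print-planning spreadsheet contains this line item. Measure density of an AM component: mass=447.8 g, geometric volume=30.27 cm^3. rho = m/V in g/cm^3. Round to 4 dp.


rho = 447.8 / 30.27 = 14.7935 g/cm^3


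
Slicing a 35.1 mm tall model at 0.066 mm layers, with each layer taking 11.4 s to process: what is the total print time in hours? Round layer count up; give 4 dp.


Layers = ceil(35.1/0.066) = 532
t = 532 * 11.4 / 3600 = 1.6847 hrs


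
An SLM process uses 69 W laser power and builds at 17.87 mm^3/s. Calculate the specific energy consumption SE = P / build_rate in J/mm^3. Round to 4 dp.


SE = 69 / 17.87 = 3.8612 J/mm^3


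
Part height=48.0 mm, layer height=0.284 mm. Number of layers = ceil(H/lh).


Layers = ceil(48.0/0.284) = 170


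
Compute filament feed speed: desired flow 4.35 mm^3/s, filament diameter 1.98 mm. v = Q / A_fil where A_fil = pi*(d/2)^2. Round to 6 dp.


A = pi*(1.98/2)^2 = 3.079075
v = 4.35 / 3.079075 = 1.412762 mm/s


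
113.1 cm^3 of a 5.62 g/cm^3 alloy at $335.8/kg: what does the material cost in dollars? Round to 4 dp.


Mass = 113.1*5.62/1000 = 0.635622 kg
Cost = 0.635622 * 335.8 = 213.4419 $


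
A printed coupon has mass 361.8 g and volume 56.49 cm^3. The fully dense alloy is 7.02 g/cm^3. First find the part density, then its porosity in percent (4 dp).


rho_part = 361.8 / 56.49 = 6.40467339 g/cm^3
Porosity = (1 - 6.40467339/7.02)*100 = 8.7653 %


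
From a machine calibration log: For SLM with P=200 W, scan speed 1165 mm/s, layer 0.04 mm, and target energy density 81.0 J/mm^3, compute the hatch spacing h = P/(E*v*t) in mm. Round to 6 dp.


h = 200 / (81.0*1165*0.04) = 0.052986 mm


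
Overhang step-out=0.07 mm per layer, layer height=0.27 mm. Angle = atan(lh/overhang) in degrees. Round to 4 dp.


angle = atan(0.27/0.07) = 75.4655 degrees


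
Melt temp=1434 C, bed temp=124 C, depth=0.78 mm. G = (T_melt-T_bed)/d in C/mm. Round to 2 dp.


G = (1434-124)/0.78 = 1679.49 C/mm


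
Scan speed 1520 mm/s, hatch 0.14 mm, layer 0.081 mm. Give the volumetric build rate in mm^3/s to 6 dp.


Rate = 1520 * 0.14 * 0.081 = 17.2368 mm^3/s


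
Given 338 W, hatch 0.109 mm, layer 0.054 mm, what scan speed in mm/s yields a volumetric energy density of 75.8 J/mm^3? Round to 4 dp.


v = 338 / (75.8*0.109*0.054) = 757.5778 mm/s


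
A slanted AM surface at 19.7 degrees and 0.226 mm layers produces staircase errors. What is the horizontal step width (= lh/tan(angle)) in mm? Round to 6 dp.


step = 0.226 / tan(19.7) = 0.631194 mm


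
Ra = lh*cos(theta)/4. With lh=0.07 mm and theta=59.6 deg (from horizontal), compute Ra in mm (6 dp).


Ra = 0.07 * cos(59.6) / 4 = 0.008856 mm


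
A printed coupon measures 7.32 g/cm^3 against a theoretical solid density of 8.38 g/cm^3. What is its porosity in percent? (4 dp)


Porosity = (1-7.32/8.38)*100 = 12.6492 %


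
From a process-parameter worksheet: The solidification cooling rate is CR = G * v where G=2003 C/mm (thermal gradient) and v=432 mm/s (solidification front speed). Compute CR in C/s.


CR = 2003 * 432 = 865296 C/s


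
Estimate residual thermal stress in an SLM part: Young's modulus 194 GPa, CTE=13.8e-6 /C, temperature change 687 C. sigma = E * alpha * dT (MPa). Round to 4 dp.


sigma = 194*1000 * 13.8e-6 * 687 = 1839.2364 MPa


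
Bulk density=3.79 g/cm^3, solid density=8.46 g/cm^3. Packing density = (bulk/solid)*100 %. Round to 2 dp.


Packing = (3.79/8.46)*100 = 44.8 %


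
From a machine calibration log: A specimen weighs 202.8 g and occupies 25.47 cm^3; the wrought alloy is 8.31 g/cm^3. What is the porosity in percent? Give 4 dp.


rho_part = 202.8 / 25.47 = 7.9623086 g/cm^3
Porosity = (1 - 7.9623086/8.31)*100 = 4.184 %


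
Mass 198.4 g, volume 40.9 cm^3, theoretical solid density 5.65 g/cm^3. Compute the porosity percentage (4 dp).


rho_part = 198.4 / 40.9 = 4.85085575 g/cm^3
Porosity = (1 - 4.85085575/5.65)*100 = 14.1441 %


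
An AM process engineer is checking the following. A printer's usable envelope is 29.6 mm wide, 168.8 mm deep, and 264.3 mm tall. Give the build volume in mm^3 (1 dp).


V = 29.6 * 168.8 * 264.3 = 1320569.7 mm^3


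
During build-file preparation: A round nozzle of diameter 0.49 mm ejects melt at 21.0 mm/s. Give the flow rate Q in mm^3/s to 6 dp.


A = pi*(0.49/2)^2 = 0.1885741 mm^2
Q = 0.1885741 * 21.0 = 3.960056 mm^3/s


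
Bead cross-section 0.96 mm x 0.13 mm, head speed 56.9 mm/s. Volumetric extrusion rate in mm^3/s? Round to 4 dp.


Rate = 0.96 * 0.13 * 56.9 = 7.1011 mm^3/s


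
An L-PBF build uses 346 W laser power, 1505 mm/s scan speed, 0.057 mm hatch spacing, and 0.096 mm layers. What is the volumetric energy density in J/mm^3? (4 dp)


E = 346 / (1505*0.057*0.096) = 42.0139 J/mm^3


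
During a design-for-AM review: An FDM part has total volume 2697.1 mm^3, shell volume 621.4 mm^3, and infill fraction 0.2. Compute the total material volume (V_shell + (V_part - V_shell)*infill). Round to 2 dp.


V_infill = (2697.1 - 621.4) * 0.2 = 415.14
V_total = 621.4 + 415.14 = 1036.54 mm^3


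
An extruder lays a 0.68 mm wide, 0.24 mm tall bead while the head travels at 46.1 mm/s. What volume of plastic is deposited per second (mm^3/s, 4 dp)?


Rate = 0.68 * 0.24 * 46.1 = 7.5235 mm^3/s


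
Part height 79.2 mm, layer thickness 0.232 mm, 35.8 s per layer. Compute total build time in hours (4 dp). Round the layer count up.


Layers = ceil(79.2/0.232) = 342
t = 342 * 35.8 / 3600 = 3.401 hrs


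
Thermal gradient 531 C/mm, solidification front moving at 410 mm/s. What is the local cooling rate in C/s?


CR = 531 * 410 = 217710 C/s


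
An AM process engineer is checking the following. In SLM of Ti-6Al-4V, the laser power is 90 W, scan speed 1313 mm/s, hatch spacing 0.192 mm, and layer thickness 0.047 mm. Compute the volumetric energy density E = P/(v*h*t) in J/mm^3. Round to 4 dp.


E = 90 / (1313*0.192*0.047) = 7.5959 J/mm^3


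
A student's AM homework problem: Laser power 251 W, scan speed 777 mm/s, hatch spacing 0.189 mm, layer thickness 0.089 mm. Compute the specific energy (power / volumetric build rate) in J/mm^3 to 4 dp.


Build rate = 777 * 0.189 * 0.089 = 13.069917 mm^3/s
SE = 251 / 13.069917 = 19.2044 J/mm^3


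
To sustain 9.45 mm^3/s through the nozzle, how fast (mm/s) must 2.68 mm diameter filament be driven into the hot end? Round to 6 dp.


A = pi*(2.68/2)^2 = 5.641044
v = 9.45 / 5.641044 = 1.675222 mm/s


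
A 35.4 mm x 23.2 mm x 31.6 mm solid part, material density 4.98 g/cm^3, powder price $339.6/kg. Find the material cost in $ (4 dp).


V = 35.4 * 23.2 * 31.6 = 25952.448 mm^3 = 25.952448 cm^3
Mass = 25.952448 * 4.98 / 1000 = 0.12924319 kg
Cost = 0.12924319 * 339.6 = 43.891 $


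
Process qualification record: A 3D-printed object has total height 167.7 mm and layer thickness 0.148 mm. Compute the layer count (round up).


Layers = ceil(167.7/0.148) = 1134


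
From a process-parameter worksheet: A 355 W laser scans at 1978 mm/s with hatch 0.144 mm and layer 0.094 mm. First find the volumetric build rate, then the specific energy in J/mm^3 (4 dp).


Build rate = 1978 * 0.144 * 0.094 = 26.774208 mm^3/s
SE = 355 / 26.774208 = 13.259 J/mm^3


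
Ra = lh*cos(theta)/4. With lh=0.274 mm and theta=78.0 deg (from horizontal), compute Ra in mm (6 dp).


Ra = 0.274 * cos(78.0) / 4 = 0.014242 mm


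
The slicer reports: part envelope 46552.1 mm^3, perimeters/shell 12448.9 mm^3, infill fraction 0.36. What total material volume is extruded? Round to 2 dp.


V_infill = (46552.1 - 12448.9) * 0.36 = 12277.15
V_total = 12448.9 + 12277.15 = 24726.05 mm^3


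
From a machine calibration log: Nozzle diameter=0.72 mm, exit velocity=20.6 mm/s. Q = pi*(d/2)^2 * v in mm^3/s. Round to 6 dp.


A = pi*(0.72/2)^2 = 0.40715041 mm^2
Q = 0.40715041 * 20.6 = 8.387298 mm^3/s


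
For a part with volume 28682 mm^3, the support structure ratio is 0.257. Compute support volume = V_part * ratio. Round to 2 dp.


V_support = 28682 * 0.257 = 7371.27 mm^3


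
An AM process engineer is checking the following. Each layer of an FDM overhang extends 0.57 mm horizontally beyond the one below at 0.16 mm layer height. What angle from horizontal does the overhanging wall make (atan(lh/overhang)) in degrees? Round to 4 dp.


angle = atan(0.16/0.57) = 15.6795 degrees


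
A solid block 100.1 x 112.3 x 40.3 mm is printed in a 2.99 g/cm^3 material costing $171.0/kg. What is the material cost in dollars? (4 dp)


V = 100.1 * 112.3 * 40.3 = 453021.569 mm^3 = 453.021569 cm^3
Mass = 453.021569 * 2.99 / 1000 = 1.35453449 kg
Cost = 1.35453449 * 171.0 = 231.6254 $


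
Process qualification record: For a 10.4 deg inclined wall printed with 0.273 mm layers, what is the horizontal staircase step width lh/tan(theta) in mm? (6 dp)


step = 0.273 / tan(10.4) = 1.48746 mm


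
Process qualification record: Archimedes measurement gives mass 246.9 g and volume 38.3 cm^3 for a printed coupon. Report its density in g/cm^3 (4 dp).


rho = 246.9 / 38.3 = 6.4465 g/cm^3


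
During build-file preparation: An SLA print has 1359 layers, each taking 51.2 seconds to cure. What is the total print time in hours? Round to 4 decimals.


t = 1359 * 51.2 / 3600 = 19.328 hrs


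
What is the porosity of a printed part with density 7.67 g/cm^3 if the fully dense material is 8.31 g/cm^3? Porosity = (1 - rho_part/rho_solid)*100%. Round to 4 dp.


Porosity = (1-7.67/8.31)*100 = 7.7016 %


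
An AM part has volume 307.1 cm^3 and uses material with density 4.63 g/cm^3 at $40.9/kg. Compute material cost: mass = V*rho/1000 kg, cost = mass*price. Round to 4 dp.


Mass = 307.1*4.63/1000 = 1.421873 kg
Cost = 1.421873 * 40.9 = 58.1546 $


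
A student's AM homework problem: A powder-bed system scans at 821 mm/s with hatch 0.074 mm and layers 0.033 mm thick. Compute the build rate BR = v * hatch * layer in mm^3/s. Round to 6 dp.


Rate = 821 * 0.074 * 0.033 = 2.004882 mm^3/s


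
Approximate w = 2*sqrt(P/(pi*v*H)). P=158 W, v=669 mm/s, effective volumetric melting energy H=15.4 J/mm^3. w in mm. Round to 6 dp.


w = 2*sqrt(158/(pi*669*15.4)) = 0.139737 mm


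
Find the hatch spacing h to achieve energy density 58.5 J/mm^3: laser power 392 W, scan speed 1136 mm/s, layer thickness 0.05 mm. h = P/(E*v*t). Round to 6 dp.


h = 392 / (58.5*1136*0.05) = 0.117973 mm


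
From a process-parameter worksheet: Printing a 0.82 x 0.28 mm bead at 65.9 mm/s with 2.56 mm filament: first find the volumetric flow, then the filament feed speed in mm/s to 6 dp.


Q = 0.82 * 0.28 * 65.9 = 15.13064 mm^3/s
A_fil = pi*(2.56/2)^2 = 5.1471854 mm^2
v_feed = 15.13064 / 5.1471854 = 2.939595 mm/s


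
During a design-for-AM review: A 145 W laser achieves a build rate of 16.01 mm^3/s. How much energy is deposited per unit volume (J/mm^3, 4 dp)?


SE = 145 / 16.01 = 9.0568 J/mm^3


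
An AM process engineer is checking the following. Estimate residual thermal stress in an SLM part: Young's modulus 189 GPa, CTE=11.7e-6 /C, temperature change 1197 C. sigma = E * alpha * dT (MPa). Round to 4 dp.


sigma = 189*1000 * 11.7e-6 * 1197 = 2646.9261 MPa


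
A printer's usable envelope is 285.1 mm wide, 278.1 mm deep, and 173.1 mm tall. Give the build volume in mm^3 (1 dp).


V = 285.1 * 278.1 * 173.1 = 13724460.3 mm^3


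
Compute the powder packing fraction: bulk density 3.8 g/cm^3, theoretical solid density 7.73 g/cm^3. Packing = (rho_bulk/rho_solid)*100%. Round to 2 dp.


Packing = (3.8/7.73)*100 = 49.16 %


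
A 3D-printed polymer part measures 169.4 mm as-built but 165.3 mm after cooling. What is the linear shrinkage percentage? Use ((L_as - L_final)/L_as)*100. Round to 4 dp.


Shrinkage = ((169.4-165.3)/169.4)*100 = 2.4203 %


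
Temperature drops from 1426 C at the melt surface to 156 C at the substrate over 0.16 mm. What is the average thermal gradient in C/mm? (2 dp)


G = (1426-156)/0.16 = 7937.5 C/mm


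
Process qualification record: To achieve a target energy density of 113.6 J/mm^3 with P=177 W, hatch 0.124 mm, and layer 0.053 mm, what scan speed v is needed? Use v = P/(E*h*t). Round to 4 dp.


v = 177 / (113.6*0.124*0.053) = 237.0813 mm/s


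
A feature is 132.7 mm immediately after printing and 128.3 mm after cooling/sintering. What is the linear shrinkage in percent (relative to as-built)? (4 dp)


Shrinkage = ((132.7-128.3)/132.7)*100 = 3.3157 %


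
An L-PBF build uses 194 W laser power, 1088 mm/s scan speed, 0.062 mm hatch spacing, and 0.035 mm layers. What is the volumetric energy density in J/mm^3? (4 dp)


E = 194 / (1088*0.062*0.035) = 82.17 J/mm^3


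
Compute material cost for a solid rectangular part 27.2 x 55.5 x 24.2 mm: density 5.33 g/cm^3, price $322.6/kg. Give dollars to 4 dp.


V = 27.2 * 55.5 * 24.2 = 36532.32 mm^3 = 36.53232 cm^3
Mass = 36.53232 * 5.33 / 1000 = 0.19471727 kg
Cost = 0.19471727 * 322.6 = 62.8158 $


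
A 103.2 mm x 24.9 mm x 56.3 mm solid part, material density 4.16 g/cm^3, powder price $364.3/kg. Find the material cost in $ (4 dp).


V = 103.2 * 24.9 * 56.3 = 144672.984 mm^3 = 144.672984 cm^3
Mass = 144.672984 * 4.16 / 1000 = 0.60183961 kg
Cost = 0.60183961 * 364.3 = 219.2502 $


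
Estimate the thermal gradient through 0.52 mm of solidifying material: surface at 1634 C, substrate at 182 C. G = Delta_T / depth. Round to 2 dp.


G = (1634-182)/0.52 = 2792.31 C/mm


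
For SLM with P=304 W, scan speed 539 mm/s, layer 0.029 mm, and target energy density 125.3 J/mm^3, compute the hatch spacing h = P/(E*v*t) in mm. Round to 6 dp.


h = 304 / (125.3*539*0.029) = 0.155216 mm


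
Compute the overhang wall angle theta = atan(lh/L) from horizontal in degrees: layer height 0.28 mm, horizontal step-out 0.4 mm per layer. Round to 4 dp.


angle = atan(0.28/0.4) = 34.992 degrees


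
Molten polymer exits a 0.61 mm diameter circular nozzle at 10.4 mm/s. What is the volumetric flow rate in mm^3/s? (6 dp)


A = pi*(0.61/2)^2 = 0.29224666 mm^2
Q = 0.29224666 * 10.4 = 3.039365 mm^3/s


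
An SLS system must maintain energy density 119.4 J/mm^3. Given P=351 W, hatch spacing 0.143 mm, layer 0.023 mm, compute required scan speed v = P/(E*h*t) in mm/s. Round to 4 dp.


v = 351 / (119.4*0.143*0.023) = 893.797 mm/s


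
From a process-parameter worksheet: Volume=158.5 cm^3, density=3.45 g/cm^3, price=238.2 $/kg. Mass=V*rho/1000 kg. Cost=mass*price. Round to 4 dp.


Mass = 158.5*3.45/1000 = 0.546825 kg
Cost = 0.546825 * 238.2 = 130.2537 $


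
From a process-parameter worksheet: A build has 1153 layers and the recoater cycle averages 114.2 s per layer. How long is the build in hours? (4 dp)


t = 1153 * 114.2 / 3600 = 36.5757 hrs


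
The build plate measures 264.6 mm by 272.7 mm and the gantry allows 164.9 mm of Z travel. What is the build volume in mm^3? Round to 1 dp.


V = 264.6 * 272.7 * 164.9 = 11898593.7 mm^3


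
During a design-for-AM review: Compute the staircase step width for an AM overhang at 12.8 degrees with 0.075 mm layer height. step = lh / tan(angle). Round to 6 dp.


step = 0.075 / tan(12.8) = 0.330114 mm


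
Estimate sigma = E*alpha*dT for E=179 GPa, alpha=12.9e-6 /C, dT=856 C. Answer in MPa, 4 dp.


sigma = 179*1000 * 12.9e-6 * 856 = 1976.5896 MPa


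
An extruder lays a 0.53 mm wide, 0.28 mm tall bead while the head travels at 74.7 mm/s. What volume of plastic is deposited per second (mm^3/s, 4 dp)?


Rate = 0.53 * 0.28 * 74.7 = 11.0855 mm^3/s


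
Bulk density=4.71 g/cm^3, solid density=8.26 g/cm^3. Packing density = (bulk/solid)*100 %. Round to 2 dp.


Packing = (4.71/8.26)*100 = 57.02 %


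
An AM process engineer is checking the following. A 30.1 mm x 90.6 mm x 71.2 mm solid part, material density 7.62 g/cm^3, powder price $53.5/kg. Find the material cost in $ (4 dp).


V = 30.1 * 90.6 * 71.2 = 194166.672 mm^3 = 194.166672 cm^3
Mass = 194.166672 * 7.62 / 1000 = 1.47955004 kg
Cost = 1.47955004 * 53.5 = 79.1559 $


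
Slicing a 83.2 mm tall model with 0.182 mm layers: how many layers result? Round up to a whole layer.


Layers = ceil(83.2/0.182) = 458


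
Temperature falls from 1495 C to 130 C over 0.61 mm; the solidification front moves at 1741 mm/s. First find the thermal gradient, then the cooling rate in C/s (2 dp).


G = (1495-130)/0.61 = 2237.70491803 C/mm
CR = 2237.70491803 * 1741 = 3895844.26 C/s


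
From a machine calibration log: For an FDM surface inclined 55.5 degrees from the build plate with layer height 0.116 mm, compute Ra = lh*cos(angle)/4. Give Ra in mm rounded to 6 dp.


Ra = 0.116 * cos(55.5) / 4 = 0.016426 mm


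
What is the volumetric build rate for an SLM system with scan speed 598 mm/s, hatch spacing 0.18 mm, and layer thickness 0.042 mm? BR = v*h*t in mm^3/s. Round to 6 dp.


Rate = 598 * 0.18 * 0.042 = 4.52088 mm^3/s


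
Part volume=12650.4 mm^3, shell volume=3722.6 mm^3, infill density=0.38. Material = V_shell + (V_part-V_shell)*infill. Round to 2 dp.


V_infill = (12650.4 - 3722.6) * 0.38 = 3392.56
V_total = 3722.6 + 3392.56 = 7115.16 mm^3


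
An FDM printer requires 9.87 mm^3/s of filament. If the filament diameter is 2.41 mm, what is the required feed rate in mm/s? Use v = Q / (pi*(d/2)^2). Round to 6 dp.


A = pi*(2.41/2)^2 = 4.561671
v = 9.87 / 4.561671 = 2.163681 mm/s


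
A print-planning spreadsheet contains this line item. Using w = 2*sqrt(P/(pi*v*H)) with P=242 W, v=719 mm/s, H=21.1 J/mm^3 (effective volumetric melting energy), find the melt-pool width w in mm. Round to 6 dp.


w = 2*sqrt(242/(pi*719*21.1)) = 0.142514 mm


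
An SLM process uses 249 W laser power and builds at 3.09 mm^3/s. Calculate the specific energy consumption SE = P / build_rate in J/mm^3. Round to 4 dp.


SE = 249 / 3.09 = 80.5825 J/mm^3


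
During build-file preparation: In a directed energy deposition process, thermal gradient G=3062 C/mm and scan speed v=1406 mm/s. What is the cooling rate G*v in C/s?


CR = 3062 * 1406 = 4305172 C/s


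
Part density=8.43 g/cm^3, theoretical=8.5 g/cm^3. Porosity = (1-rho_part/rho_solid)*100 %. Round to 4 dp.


Porosity = (1-8.43/8.5)*100 = 0.8235 %


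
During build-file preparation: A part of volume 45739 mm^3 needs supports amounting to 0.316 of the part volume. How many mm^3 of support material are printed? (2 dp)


V_support = 45739 * 0.316 = 14453.52 mm^3


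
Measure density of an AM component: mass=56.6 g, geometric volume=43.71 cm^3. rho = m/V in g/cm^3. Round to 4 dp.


rho = 56.6 / 43.71 = 1.2949 g/cm^3


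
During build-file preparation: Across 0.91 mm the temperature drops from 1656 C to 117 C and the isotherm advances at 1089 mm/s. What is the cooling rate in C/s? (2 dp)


G = (1656-117)/0.91 = 1691.20879121 C/mm
CR = 1691.20879121 * 1089 = 1841726.37 C/s


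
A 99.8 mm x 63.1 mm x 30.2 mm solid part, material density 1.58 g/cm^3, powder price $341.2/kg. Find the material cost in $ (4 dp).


V = 99.8 * 63.1 * 30.2 = 190180.876 mm^3 = 190.180876 cm^3
Mass = 190.180876 * 1.58 / 1000 = 0.30048578 kg
Cost = 0.30048578 * 341.2 = 102.5257 $


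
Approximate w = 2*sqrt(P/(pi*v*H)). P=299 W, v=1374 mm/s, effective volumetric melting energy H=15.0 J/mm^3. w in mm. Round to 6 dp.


w = 2*sqrt(299/(pi*1374*15.0)) = 0.13591 mm


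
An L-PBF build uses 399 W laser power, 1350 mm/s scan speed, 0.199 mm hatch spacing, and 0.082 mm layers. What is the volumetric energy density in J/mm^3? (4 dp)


E = 399 / (1350*0.199*0.082) = 18.1122 J/mm^3


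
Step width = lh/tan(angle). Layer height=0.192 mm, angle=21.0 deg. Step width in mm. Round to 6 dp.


step = 0.192 / tan(21.0) = 0.500177 mm


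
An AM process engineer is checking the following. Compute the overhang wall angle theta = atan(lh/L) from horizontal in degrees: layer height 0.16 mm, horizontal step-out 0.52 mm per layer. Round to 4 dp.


angle = atan(0.16/0.52) = 17.1027 degrees


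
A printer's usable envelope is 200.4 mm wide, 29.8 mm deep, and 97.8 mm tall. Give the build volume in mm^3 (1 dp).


V = 200.4 * 29.8 * 97.8 = 584053.8 mm^3


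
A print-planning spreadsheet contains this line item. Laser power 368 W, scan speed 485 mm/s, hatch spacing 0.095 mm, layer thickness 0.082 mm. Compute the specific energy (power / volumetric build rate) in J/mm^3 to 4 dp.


Build rate = 485 * 0.095 * 0.082 = 3.77815 mm^3/s
SE = 368 / 3.77815 = 97.4022 J/mm^3


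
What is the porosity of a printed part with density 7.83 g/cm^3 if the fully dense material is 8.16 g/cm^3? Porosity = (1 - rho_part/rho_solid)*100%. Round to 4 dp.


Porosity = (1-7.83/8.16)*100 = 4.0441 %


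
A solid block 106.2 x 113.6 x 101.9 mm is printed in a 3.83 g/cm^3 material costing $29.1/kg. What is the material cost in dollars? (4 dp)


V = 106.2 * 113.6 * 101.9 = 1229354.208 mm^3 = 1229.354208 cm^3
Mass = 1229.354208 * 3.83 / 1000 = 4.70842662 kg
Cost = 4.70842662 * 29.1 = 137.0152 $


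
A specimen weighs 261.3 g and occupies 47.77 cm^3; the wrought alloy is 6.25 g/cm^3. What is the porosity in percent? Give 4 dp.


rho_part = 261.3 / 47.77 = 5.46996023 g/cm^3
Porosity = (1 - 5.46996023/6.25)*100 = 12.4806 %


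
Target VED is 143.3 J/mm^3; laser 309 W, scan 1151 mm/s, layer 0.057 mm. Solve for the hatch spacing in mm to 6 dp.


h = 309 / (143.3*1151*0.057) = 0.032867 mm


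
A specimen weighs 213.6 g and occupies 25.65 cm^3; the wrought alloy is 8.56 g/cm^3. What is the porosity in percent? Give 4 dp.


rho_part = 213.6 / 25.65 = 8.32748538 g/cm^3
Porosity = (1 - 8.32748538/8.56)*100 = 2.7163 %


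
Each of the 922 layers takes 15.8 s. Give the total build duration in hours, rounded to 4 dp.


t = 922 * 15.8 / 3600 = 4.0466 hrs


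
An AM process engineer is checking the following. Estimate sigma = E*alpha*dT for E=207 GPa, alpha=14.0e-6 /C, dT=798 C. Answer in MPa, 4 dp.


sigma = 207*1000 * 14.0e-6 * 798 = 2312.604 MPa


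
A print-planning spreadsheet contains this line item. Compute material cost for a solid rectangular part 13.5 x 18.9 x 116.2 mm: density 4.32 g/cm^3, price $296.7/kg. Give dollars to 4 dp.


V = 13.5 * 18.9 * 116.2 = 29648.43 mm^3 = 29.64843 cm^3
Mass = 29.64843 * 4.32 / 1000 = 0.12808122 kg
Cost = 0.12808122 * 296.7 = 38.0017 $


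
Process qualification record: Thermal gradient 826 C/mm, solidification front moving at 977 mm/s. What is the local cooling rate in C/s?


CR = 826 * 977 = 807002 C/s


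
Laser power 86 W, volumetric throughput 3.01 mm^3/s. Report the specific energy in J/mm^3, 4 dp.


SE = 86 / 3.01 = 28.5714 J/mm^3


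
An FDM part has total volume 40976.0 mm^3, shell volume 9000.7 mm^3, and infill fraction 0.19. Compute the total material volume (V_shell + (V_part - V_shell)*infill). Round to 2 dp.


V_infill = (40976.0 - 9000.7) * 0.19 = 6075.31
V_total = 9000.7 + 6075.31 = 15076.01 mm^3


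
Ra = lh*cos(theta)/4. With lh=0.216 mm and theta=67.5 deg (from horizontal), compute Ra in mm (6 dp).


Ra = 0.216 * cos(67.5) / 4 = 0.020665 mm


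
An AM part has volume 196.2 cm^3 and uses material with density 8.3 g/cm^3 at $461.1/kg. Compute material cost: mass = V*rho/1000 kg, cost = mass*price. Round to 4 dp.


Mass = 196.2*8.3/1000 = 1.62846 kg
Cost = 1.62846 * 461.1 = 750.8829 $


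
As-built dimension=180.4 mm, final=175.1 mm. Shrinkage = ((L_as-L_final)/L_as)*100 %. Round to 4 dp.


Shrinkage = ((180.4-175.1)/180.4)*100 = 2.9379 %


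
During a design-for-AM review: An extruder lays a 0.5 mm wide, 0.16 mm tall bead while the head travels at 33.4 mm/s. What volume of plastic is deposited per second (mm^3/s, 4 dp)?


Rate = 0.5 * 0.16 * 33.4 = 2.672 mm^3/s


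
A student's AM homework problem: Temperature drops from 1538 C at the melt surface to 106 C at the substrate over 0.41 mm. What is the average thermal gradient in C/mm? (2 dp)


G = (1538-106)/0.41 = 3492.68 C/mm


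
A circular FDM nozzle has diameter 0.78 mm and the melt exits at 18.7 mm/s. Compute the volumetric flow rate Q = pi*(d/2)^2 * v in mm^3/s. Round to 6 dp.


A = pi*(0.78/2)^2 = 0.47783624 mm^2
Q = 0.47783624 * 18.7 = 8.935538 mm^3/s


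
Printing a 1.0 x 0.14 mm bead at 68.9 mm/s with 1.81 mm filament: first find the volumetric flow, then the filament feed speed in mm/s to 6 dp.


Q = 1.0 * 0.14 * 68.9 = 9.646 mm^3/s
A_fil = pi*(1.81/2)^2 = 2.57304292 mm^2
v_feed = 9.646 / 2.57304292 = 3.748869 mm/s


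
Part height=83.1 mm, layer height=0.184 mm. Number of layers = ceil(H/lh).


Layers = ceil(83.1/0.184) = 452


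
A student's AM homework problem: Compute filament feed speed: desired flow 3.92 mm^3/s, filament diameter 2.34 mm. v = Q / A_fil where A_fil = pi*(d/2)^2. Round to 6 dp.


A = pi*(2.34/2)^2 = 4.300526
v = 3.92 / 4.300526 = 0.911516 mm/s


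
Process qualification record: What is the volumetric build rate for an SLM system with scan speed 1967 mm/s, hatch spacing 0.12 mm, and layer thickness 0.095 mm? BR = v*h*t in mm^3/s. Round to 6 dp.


Rate = 1967 * 0.12 * 0.095 = 22.4238 mm^3/s


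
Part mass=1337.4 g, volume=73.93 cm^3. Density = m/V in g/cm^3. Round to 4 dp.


rho = 1337.4 / 73.93 = 18.0901 g/cm^3


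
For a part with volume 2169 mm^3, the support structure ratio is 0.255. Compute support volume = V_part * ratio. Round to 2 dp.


V_support = 2169 * 0.255 = 553.1 mm^3


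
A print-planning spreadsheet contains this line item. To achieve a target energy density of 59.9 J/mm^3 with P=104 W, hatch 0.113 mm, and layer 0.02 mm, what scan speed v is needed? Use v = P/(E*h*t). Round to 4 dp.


v = 104 / (59.9*0.113*0.02) = 768.2421 mm/s


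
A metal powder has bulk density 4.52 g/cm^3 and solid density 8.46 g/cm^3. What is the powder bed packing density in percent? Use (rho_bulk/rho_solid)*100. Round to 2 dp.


Packing = (4.52/8.46)*100 = 53.43 %


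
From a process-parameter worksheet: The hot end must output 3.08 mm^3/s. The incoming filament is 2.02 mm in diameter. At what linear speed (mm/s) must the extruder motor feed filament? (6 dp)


A = pi*(2.02/2)^2 = 3.204739
v = 3.08 / 3.204739 = 0.961077 mm/s


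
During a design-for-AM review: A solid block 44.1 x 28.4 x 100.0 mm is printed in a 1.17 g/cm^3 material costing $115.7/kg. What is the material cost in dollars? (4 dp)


V = 44.1 * 28.4 * 100.0 = 125244.0 mm^3 = 125.244 cm^3
Mass = 125.244 * 1.17 / 1000 = 0.14653548 kg
Cost = 0.14653548 * 115.7 = 16.9542 $


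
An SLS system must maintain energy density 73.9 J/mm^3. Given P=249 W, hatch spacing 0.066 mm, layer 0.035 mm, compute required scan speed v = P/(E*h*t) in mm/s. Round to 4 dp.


v = 249 / (73.9*0.066*0.035) = 1458.6226 mm/s


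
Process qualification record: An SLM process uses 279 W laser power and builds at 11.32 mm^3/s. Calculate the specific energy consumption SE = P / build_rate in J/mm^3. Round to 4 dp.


SE = 279 / 11.32 = 24.6466 J/mm^3


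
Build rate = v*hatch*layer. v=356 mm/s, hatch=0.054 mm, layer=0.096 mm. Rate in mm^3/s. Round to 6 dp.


Rate = 356 * 0.054 * 0.096 = 1.845504 mm^3/s


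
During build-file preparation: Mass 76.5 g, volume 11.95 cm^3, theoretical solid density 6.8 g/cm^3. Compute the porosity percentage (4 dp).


rho_part = 76.5 / 11.95 = 6.40167364 g/cm^3
Porosity = (1 - 6.40167364/6.8)*100 = 5.8577 %


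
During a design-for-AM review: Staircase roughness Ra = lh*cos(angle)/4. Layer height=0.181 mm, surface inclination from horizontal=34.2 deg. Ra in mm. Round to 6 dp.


Ra = 0.181 * cos(34.2) / 4 = 0.037425 mm


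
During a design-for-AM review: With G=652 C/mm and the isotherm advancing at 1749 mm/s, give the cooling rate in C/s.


CR = 652 * 1749 = 1140348 C/s


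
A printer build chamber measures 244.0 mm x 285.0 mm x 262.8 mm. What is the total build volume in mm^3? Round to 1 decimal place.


V = 244.0 * 285.0 * 262.8 = 18275112.0 mm^3


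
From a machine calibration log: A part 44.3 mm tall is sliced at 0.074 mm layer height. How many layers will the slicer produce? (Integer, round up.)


Layers = ceil(44.3/0.074) = 599


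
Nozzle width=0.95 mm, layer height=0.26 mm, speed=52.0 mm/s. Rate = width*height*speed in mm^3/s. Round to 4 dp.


Rate = 0.95 * 0.26 * 52.0 = 12.844 mm^3/s


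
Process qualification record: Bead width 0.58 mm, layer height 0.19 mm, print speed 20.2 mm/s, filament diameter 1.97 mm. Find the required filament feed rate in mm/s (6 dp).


Q = 0.58 * 0.19 * 20.2 = 2.22604 mm^3/s
A_fil = pi*(1.97/2)^2 = 3.04805173 mm^2
v_feed = 2.22604 / 3.04805173 = 0.730316 mm/s


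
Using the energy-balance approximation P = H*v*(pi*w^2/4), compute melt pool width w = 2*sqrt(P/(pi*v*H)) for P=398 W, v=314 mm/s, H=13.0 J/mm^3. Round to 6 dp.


w = 2*sqrt(398/(pi*314*13.0)) = 0.352338 mm


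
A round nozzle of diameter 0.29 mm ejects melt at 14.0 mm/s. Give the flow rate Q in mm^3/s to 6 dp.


A = pi*(0.29/2)^2 = 0.06605199 mm^2
Q = 0.06605199 * 14.0 = 0.924728 mm^3/s


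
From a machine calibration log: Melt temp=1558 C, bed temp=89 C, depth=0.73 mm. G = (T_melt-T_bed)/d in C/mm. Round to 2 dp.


G = (1558-89)/0.73 = 2012.33 C/mm


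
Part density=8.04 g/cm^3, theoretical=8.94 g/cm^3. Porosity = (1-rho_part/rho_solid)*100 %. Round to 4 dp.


Porosity = (1-8.04/8.94)*100 = 10.0671 %


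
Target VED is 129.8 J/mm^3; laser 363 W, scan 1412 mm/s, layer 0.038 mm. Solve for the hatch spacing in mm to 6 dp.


h = 363 / (129.8*1412*0.038) = 0.052121 mm


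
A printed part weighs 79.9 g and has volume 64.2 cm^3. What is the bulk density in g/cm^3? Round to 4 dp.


rho = 79.9 / 64.2 = 1.2445 g/cm^3


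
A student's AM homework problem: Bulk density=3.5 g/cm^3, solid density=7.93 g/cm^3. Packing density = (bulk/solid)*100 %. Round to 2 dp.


Packing = (3.5/7.93)*100 = 44.14 %


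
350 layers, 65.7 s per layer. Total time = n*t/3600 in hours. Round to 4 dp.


t = 350 * 65.7 / 3600 = 6.3875 hrs


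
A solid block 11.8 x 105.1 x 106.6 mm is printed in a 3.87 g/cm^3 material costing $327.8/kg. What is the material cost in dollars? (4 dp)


V = 11.8 * 105.1 * 106.6 = 132203.188 mm^3 = 132.203188 cm^3
Mass = 132.203188 * 3.87 / 1000 = 0.51162634 kg
Cost = 0.51162634 * 327.8 = 167.7111 $


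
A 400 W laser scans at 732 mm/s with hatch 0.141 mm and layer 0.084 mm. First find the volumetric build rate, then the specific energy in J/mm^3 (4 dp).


Build rate = 732 * 0.141 * 0.084 = 8.669808 mm^3/s
SE = 400 / 8.669808 = 46.1371 J/mm^3


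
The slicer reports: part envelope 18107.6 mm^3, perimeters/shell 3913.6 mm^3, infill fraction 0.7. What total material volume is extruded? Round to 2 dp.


V_infill = (18107.6 - 3913.6) * 0.7 = 9935.8
V_total = 3913.6 + 9935.8 = 13849.4 mm^3


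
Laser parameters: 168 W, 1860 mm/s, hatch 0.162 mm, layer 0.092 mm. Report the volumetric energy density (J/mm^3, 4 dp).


E = 168 / (1860*0.162*0.092) = 6.0603 J/mm^3


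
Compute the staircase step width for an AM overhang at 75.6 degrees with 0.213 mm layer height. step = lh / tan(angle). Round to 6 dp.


step = 0.213 / tan(75.6) = 0.054689 mm


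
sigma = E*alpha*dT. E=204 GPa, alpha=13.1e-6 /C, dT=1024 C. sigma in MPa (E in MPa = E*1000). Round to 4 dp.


sigma = 204*1000 * 13.1e-6 * 1024 = 2736.5376 MPa


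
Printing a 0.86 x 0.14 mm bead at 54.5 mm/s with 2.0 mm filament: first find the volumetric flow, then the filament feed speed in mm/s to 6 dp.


Q = 0.86 * 0.14 * 54.5 = 6.5618 mm^3/s
A_fil = pi*(2.0/2)^2 = 3.14159265 mm^2
v_feed = 6.5618 / 3.14159265 = 2.088686 mm/s


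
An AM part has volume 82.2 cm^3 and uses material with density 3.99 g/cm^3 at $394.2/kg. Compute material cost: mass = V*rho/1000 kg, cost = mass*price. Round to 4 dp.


Mass = 82.2*3.99/1000 = 0.327978 kg
Cost = 0.327978 * 394.2 = 129.2889 $


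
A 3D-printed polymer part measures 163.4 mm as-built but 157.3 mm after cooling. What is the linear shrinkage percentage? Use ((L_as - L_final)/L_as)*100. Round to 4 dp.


Shrinkage = ((163.4-157.3)/163.4)*100 = 3.7332 %


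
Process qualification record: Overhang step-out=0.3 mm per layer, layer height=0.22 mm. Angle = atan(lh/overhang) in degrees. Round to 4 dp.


angle = atan(0.22/0.3) = 36.2538 degrees


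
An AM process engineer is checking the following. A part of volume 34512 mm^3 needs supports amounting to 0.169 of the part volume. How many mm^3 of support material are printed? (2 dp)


V_support = 34512 * 0.169 = 5832.53 mm^3


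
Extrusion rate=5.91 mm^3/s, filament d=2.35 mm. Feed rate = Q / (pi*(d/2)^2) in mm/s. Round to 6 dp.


A = pi*(2.35/2)^2 = 4.337361
v = 5.91 / 4.337361 = 1.36258 mm/s


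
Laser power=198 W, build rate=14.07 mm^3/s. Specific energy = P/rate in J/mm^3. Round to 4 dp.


SE = 198 / 14.07 = 14.0725 J/mm^3


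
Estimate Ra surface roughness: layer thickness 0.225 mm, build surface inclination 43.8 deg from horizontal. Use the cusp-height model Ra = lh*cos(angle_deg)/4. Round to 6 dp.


Ra = 0.225 * cos(43.8) / 4 = 0.040599 mm


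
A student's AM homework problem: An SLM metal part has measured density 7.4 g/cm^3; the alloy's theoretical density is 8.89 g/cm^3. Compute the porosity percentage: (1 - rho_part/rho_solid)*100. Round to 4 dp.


Porosity = (1-7.4/8.89)*100 = 16.7604 %


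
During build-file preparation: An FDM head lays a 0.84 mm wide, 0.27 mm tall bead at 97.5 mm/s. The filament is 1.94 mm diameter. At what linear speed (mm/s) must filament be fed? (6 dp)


Q = 0.84 * 0.27 * 97.5 = 22.113 mm^3/s
A_fil = pi*(1.94/2)^2 = 2.95592453 mm^2
v_feed = 22.113 / 2.95592453 = 7.480908 mm/s


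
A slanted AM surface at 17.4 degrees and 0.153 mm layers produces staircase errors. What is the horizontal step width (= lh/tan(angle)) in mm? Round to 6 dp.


step = 0.153 / tan(17.4) = 0.488224 mm


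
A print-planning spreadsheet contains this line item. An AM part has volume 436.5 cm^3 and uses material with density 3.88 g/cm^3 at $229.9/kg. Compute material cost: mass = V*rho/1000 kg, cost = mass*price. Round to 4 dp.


Mass = 436.5*3.88/1000 = 1.69362 kg
Cost = 1.69362 * 229.9 = 389.3632 $


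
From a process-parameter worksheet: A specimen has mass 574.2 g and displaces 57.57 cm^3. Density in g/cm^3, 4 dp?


rho = 574.2 / 57.57 = 9.9739 g/cm^3


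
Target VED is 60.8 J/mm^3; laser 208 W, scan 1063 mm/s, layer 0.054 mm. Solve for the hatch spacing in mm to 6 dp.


h = 208 / (60.8*1063*0.054) = 0.059598 mm


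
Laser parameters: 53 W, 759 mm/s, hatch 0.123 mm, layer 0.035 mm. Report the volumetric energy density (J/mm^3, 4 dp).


E = 53 / (759*0.123*0.035) = 16.2204 J/mm^3


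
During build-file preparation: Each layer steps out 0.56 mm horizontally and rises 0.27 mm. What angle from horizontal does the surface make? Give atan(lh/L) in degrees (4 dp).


angle = atan(0.27/0.56) = 25.7407 degrees


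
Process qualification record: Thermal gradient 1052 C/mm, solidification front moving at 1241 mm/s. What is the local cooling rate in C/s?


CR = 1052 * 1241 = 1305532 C/s


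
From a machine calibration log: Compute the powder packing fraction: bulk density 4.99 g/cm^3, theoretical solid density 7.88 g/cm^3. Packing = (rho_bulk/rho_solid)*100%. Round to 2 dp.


Packing = (4.99/7.88)*100 = 63.32 %


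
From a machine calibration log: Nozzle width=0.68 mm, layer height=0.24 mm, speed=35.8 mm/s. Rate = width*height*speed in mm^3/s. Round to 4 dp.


Rate = 0.68 * 0.24 * 35.8 = 5.8426 mm^3/s


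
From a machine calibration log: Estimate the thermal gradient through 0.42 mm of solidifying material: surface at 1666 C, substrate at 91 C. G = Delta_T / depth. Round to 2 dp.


G = (1666-91)/0.42 = 3750.0 C/mm


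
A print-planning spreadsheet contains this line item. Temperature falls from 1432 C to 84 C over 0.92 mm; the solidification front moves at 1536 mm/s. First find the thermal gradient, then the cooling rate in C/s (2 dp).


G = (1432-84)/0.92 = 1465.2173913 C/mm
CR = 1465.2173913 * 1536 = 2250573.91 C/s


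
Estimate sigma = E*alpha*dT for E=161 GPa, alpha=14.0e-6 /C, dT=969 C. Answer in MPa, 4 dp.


sigma = 161*1000 * 14.0e-6 * 969 = 2184.126 MPa


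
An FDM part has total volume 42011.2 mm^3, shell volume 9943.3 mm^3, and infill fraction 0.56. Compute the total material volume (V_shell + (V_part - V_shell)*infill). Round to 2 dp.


V_infill = (42011.2 - 9943.3) * 0.56 = 17958.02
V_total = 9943.3 + 17958.02 = 27901.32 mm^3


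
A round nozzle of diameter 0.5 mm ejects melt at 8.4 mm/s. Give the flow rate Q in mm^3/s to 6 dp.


A = pi*(0.5/2)^2 = 0.19634954 mm^2
Q = 0.19634954 * 8.4 = 1.649336 mm^3/s


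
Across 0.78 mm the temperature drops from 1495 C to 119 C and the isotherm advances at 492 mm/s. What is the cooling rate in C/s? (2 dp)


G = (1495-119)/0.78 = 1764.1025641 C/mm
CR = 1764.1025641 * 492 = 867938.46 C/s


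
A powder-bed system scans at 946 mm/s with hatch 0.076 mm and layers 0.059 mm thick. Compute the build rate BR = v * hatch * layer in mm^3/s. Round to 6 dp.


Rate = 946 * 0.076 * 0.059 = 4.241864 mm^3/s


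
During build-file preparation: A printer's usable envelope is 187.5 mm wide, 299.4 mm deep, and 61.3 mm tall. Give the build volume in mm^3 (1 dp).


V = 187.5 * 299.4 * 61.3 = 3441228.8 mm^3


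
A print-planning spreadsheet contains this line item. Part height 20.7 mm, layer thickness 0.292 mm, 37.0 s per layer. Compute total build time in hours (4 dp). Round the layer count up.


Layers = ceil(20.7/0.292) = 71
t = 71 * 37.0 / 3600 = 0.7297 hrs


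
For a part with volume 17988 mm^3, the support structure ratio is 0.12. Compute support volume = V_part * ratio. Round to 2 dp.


V_support = 17988 * 0.12 = 2158.56 mm^3


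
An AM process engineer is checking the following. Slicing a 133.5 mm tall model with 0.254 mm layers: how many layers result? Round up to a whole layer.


Layers = ceil(133.5/0.254) = 526


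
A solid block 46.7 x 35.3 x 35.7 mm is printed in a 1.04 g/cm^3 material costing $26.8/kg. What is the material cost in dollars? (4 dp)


V = 46.7 * 35.3 * 35.7 = 58851.807 mm^3 = 58.851807 cm^3
Mass = 58.851807 * 1.04 / 1000 = 0.06120588 kg
Cost = 0.06120588 * 26.8 = 1.6403 $


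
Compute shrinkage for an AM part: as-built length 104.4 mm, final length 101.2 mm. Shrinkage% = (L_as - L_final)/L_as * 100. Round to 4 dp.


Shrinkage = ((104.4-101.2)/104.4)*100 = 3.0651 %
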